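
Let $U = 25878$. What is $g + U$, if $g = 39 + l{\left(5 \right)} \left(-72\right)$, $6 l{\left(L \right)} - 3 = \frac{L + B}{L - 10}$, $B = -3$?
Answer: $\frac{129429}{5} \approx 25886.0$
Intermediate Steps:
$l{\left(L \right)} = \frac{1}{2} + \frac{-3 + L}{6 \left(-10 + L\right)}$ ($l{\left(L \right)} = \frac{1}{2} + \frac{\left(L - 3\right) \frac{1}{L - 10}}{6} = \frac{1}{2} + \frac{\left(-3 + L\right) \frac{1}{-10 + L}}{6} = \frac{1}{2} + \frac{\frac{1}{-10 + L} \left(-3 + L\right)}{6} = \frac{1}{2} + \frac{-3 + L}{6 \left(-10 + L\right)}$)
$g = \frac{39}{5}$ ($g = 39 + \frac{-33 + 4 \cdot 5}{6 \left(-10 + 5\right)} \left(-72\right) = 39 + \frac{-33 + 20}{6 \left(-5\right)} \left(-72\right) = 39 + \frac{1}{6} \left(- \frac{1}{5}\right) \left(-13\right) \left(-72\right) = 39 + \frac{13}{30} \left(-72\right) = 39 - \frac{156}{5} = \frac{39}{5} \approx 7.8$)
$g + U = \frac{39}{5} + 25878 = \frac{129429}{5}$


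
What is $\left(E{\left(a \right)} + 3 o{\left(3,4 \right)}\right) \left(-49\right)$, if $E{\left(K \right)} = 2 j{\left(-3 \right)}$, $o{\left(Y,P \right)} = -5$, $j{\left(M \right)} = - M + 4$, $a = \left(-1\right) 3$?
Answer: $49$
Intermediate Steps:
$a = -3$
$j{\left(M \right)} = 4 - M$
$E{\left(K \right)} = 14$ ($E{\left(K \right)} = 2 \left(4 - -3\right) = 2 \left(4 + 3\right) = 2 \cdot 7 = 14$)
$\left(E{\left(a \right)} + 3 o{\left(3,4 \right)}\right) \left(-49\right) = \left(14 + 3 \left(-5\right)\right) \left(-49\right) = \left(14 - 15\right) \left(-49\right) = \left(-1\right) \left(-49\right) = 49$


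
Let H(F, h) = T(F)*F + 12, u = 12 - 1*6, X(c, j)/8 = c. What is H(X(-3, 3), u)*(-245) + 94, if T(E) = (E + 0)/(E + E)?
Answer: 94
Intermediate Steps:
X(c, j) = 8*c
u = 6 (u = 12 - 6 = 6)
T(E) = 1/2 (T(E) = E/((2*E)) = E*(1/(2*E)) = 1/2)
H(F, h) = 12 + F/2 (H(F, h) = F/2 + 12 = 12 + F/2)
H(X(-3, 3), u)*(-245) + 94 = (12 + (8*(-3))/2)*(-245) + 94 = (12 + (1/2)*(-24))*(-245) + 94 = (12 - 12)*(-245) + 94 = 0*(-245) + 94 = 0 + 94 = 94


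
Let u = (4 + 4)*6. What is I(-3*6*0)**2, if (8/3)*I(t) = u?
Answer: 324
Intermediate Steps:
u = 48 (u = 8*6 = 48)
I(t) = 18 (I(t) = (3/8)*48 = 18)
I(-3*6*0)**2 = 18**2 = 324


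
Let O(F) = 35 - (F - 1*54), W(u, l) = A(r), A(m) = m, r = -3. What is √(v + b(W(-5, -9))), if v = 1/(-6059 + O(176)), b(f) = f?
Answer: I*√113326094/6146 ≈ 1.7321*I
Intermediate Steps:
W(u, l) = -3
O(F) = 89 - F (O(F) = 35 - (F - 54) = 35 - (-54 + F) = 35 + (54 - F) = 89 - F)
v = -1/6146 (v = 1/(-6059 + (89 - 1*176)) = 1/(-6059 + (89 - 176)) = 1/(-6059 - 87) = 1/(-6146) = -1/6146 ≈ -0.00016271)
√(v + b(W(-5, -9))) = √(-1/6146 - 3) = √(-18439/6146) = I*√113326094/6146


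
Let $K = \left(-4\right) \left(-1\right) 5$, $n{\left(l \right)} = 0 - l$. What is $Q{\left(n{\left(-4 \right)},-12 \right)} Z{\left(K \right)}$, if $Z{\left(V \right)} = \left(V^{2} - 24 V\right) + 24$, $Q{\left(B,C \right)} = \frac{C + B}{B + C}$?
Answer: $-56$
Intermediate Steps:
$n{\left(l \right)} = - l$
$Q{\left(B,C \right)} = 1$ ($Q{\left(B,C \right)} = \frac{B + C}{B + C} = 1$)
$K = 20$ ($K = 4 \cdot 5 = 20$)
$Z{\left(V \right)} = 24 + V^{2} - 24 V$
$Q{\left(n{\left(-4 \right)},-12 \right)} Z{\left(K \right)} = 1 \left(24 + 20^{2} - 480\right) = 1 \left(24 + 400 - 480\right) = 1 \left(-56\right) = -56$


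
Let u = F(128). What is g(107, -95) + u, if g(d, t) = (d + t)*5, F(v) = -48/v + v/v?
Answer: 485/8 ≈ 60.625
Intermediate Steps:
F(v) = 1 - 48/v (F(v) = -48/v + 1 = 1 - 48/v)
u = 5/8 (u = (-48 + 128)/128 = (1/128)*80 = 5/8 ≈ 0.62500)
g(d, t) = 5*d + 5*t
g(107, -95) + u = (5*107 + 5*(-95)) + 5/8 = (535 - 475) + 5/8 = 60 + 5/8 = 485/8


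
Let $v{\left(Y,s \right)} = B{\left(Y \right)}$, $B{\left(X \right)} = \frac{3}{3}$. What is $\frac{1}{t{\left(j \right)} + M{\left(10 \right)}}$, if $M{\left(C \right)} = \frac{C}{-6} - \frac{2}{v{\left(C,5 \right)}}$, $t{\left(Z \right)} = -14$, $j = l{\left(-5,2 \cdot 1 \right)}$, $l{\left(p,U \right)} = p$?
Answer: $- \frac{3}{53} \approx -0.056604$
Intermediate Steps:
$B{\left(X \right)} = 1$ ($B{\left(X \right)} = 3 \cdot \frac{1}{3} = 1$)
$j = -5$
$v{\left(Y,s \right)} = 1$
$M{\left(C \right)} = -2 - \frac{C}{6}$ ($M{\left(C \right)} = \frac{C}{-6} - \frac{2}{1} = C \left(- \frac{1}{6}\right) - 2 = - \frac{C}{6} - 2 = -2 - \frac{C}{6}$)
$\frac{1}{t{\left(j \right)} + M{\left(10 \right)}} = \frac{1}{-14 - \frac{11}{3}} = \frac{1}{- \frac{53}{3}} = - \frac{3}{53}$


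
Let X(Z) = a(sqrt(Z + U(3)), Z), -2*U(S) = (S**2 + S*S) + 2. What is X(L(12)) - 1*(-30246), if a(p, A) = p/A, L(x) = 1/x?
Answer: 30246 + 2*I*sqrt(357) ≈ 30246.0 + 37.789*I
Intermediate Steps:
U(S) = -1 - S**2 (U(S) = -((S**2 + S*S) + 2)/2 = -((S**2 + S**2) + 2)/2 = -(2*S**2 + 2)/2 = -(2 + 2*S**2)/2 = -1 - S**2)
X(Z) = sqrt(-10 + Z)/Z (X(Z) = sqrt(Z + (-1 - 1*3**2))/Z = sqrt(Z + (-1 - 1*9))/Z = sqrt(Z + (-1 - 9))/Z = sqrt(Z - 10)/Z = sqrt(-10 + Z)/Z)
X(L(12)) - 1*(-30246) = sqrt(-10 + 1/12)/(1/12) - 1*(-30246) = sqrt(-10 + 1/12)/(1/12) + 30246 = 12*sqrt(-119/12) + 30246 = 12*(I*sqrt(357)/6) + 30246 = 2*I*sqrt(357) + 30246 = 30246 + 2*I*sqrt(357)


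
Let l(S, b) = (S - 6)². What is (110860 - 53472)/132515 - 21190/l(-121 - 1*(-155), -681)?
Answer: -1381500329/51945880 ≈ -26.595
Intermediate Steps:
l(S, b) = (-6 + S)²
(110860 - 53472)/132515 - 21190/l(-121 - 1*(-155), -681) = (110860 - 53472)/132515 - 21190/(-6 + (-121 - 1*(-155)))² = 57388*(1/132515) - 21190/(-6 + (-121 + 155))² = 57388/132515 - 21190/(-6 + 34)² = 57388/132515 - 21190/(28²) = 57388/132515 - 21190/784 = 57388/132515 - 21190*1/784 = 57388/132515 - 10595/392 = -1381500329/51945880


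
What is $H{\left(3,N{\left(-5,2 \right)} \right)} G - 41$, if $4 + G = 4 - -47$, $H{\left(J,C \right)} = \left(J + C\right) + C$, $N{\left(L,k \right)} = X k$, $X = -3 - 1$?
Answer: $-652$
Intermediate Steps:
$X = -4$
$N{\left(L,k \right)} = - 4 k$
$H{\left(J,C \right)} = J + 2 C$ ($H{\left(J,C \right)} = \left(C + J\right) + C = J + 2 C$)
$G = 47$ ($G = -4 + \left(4 - -47\right) = -4 + \left(4 + 47\right) = -4 + 51 = 47$)
$H{\left(3,N{\left(-5,2 \right)} \right)} G - 41 = \left(3 + 2 \left(\left(-4\right) 2\right)\right) 47 - 41 = \left(3 + 2 \left(-8\right)\right) 47 - 41 = \left(3 - 16\right) 47 - 41 = \left(-13\right) 47 - 41 = -611 - 41 = -652$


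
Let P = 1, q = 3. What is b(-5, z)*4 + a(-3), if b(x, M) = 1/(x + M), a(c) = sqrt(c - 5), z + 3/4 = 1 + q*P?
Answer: -16/7 + 2*I*sqrt(2) ≈ -2.2857 + 2.8284*I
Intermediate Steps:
z = 13/4 (z = -3/4 + (1 + 3*1) = -3/4 + (1 + 3) = -3/4 + 4 = 13/4 ≈ 3.2500)
a(c) = sqrt(-5 + c)
b(x, M) = 1/(M + x)
b(-5, z)*4 + a(-3) = 4/(13/4 - 5) + sqrt(-5 - 3) = 4/(-7/4) + sqrt(-8) = -4/7*4 + 2*I*sqrt(2) = -16/7 + 2*I*sqrt(2)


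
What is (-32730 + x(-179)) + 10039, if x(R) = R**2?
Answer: 9350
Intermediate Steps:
(-32730 + x(-179)) + 10039 = (-32730 + (-179)**2) + 10039 = (-32730 + 32041) + 10039 = -689 + 10039 = 9350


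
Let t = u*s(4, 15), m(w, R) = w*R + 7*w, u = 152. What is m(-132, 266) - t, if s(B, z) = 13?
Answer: -38012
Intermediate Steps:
m(w, R) = 7*w + R*w (m(w, R) = R*w + 7*w = 7*w + R*w)
t = 1976 (t = 152*13 = 1976)
m(-132, 266) - t = -132*(7 + 266) - 1*1976 = -132*273 - 1976 = -36036 - 1976 = -38012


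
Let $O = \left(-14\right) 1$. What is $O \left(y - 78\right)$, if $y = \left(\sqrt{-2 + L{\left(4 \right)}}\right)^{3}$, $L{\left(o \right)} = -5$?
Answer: $1092 + 98 i \sqrt{7} \approx 1092.0 + 259.28 i$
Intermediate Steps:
$y = - 7 i \sqrt{7}$ ($y = \left(\sqrt{-2 - 5}\right)^{3} = \left(\sqrt{-7}\right)^{3} = \left(i \sqrt{7}\right)^{3} = - 7 i \sqrt{7} \approx - 18.52 i$)
$O = -14$
$O \left(y - 78\right) = - 14 \left(- 7 i \sqrt{7} - 78\right) = - 14 \left(-78 - 7 i \sqrt{7}\right) = 1092 + 98 i \sqrt{7}$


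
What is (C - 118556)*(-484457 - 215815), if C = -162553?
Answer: 196852761648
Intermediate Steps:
(C - 118556)*(-484457 - 215815) = (-162553 - 118556)*(-484457 - 215815) = -281109*(-700272) = 196852761648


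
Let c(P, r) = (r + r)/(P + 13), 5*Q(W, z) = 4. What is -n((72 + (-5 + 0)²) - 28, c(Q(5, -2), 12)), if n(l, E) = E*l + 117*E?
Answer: -7440/23 ≈ -323.48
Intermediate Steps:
Q(W, z) = ⅘ (Q(W, z) = (⅕)*4 = ⅘)
c(P, r) = 2*r/(13 + P) (c(P, r) = (2*r)/(13 + P) = 2*r/(13 + P))
n(l, E) = 117*E + E*l
-n((72 + (-5 + 0)²) - 28, c(Q(5, -2), 12)) = -2*12/(13 + ⅘)*(117 + ((72 + (-5 + 0)²) - 28)) = -2*12/(69/5)*(117 + ((72 + (-5)²) - 28)) = -2*12*(5/69)*(117 + ((72 + 25) - 28)) = -40*(117 + (97 - 28))/23 = -40*(117 + 69)/23 = -40*186/23 = -1*7440/23 = -7440/23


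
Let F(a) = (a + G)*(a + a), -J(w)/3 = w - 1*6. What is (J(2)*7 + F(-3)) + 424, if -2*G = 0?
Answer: 526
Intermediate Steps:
G = 0 (G = -1/2*0 = 0)
J(w) = 18 - 3*w (J(w) = -3*(w - 1*6) = -3*(w - 6) = -3*(-6 + w) = 18 - 3*w)
F(a) = 2*a**2 (F(a) = (a + 0)*(a + a) = a*(2*a) = 2*a**2)
(J(2)*7 + F(-3)) + 424 = ((18 - 3*2)*7 + 2*(-3)**2) + 424 = ((18 - 6)*7 + 2*9) + 424 = (12*7 + 18) + 424 = (84 + 18) + 424 = 102 + 424 = 526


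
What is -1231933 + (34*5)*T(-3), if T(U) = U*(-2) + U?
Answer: -1231423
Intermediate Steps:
T(U) = -U (T(U) = -2*U + U = -U)
-1231933 + (34*5)*T(-3) = -1231933 + (34*5)*(-1*(-3)) = -1231933 + 170*3 = -1231933 + 510 = -1231423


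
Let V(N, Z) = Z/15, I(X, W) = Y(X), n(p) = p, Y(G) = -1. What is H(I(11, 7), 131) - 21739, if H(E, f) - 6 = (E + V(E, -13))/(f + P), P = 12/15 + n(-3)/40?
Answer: -343533755/15807 ≈ -21733.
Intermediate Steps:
I(X, W) = -1
V(N, Z) = Z/15 (V(N, Z) = Z*(1/15) = Z/15)
P = 29/40 (P = 12/15 - 3/40 = 12*(1/15) - 3*1/40 = ⅘ - 3/40 = 29/40 ≈ 0.72500)
H(E, f) = 6 + (-13/15 + E)/(29/40 + f) (H(E, f) = 6 + (E + (1/15)*(-13))/(f + 29/40) = 6 + (E - 13/15)/(29/40 + f) = 6 + (-13/15 + E)/(29/40 + f))
H(I(11, 7), 131) - 21739 = 2*(209 + 60*(-1) + 360*131)/(3*(29 + 40*131)) - 21739 = 2*(209 - 60 + 47160)/(3*(29 + 5240)) - 21739 = (⅔)*47309/5269 - 21739 = (⅔)*(1/5269)*47309 - 21739 = 94618/15807 - 21739 = -343533755/15807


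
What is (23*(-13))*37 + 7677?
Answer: -3386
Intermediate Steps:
(23*(-13))*37 + 7677 = -299*37 + 7677 = -11063 + 7677 = -3386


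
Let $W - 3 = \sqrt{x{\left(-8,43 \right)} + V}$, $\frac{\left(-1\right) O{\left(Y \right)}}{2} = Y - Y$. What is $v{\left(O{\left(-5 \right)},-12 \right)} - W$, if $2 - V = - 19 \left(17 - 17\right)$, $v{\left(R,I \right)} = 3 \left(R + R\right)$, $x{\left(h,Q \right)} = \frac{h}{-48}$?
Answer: $-3 - \frac{\sqrt{78}}{6} \approx -4.472$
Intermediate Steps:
$O{\left(Y \right)} = 0$ ($O{\left(Y \right)} = - 2 \left(Y - Y\right) = \left(-2\right) 0 = 0$)
$x{\left(h,Q \right)} = - \frac{h}{48}$ ($x{\left(h,Q \right)} = h \left(- \frac{1}{48}\right) = - \frac{h}{48}$)
$v{\left(R,I \right)} = 6 R$ ($v{\left(R,I \right)} = 3 \cdot 2 R = 6 R$)
$V = 2$ ($V = 2 - - 19 \left(17 - 17\right) = 2 - \left(-19\right) 0 = 2 - 0 = 2 + 0 = 2$)
$W = 3 + \frac{\sqrt{78}}{6}$ ($W = 3 + \sqrt{\left(- \frac{1}{48}\right) \left(-8\right) + 2} = 3 + \sqrt{\frac{1}{6} + 2} = 3 + \sqrt{\frac{13}{6}} = 3 + \frac{\sqrt{78}}{6} \approx 4.472$)
$v{\left(O{\left(-5 \right)},-12 \right)} - W = 6 \cdot 0 - \left(3 + \frac{\sqrt{78}}{6}\right) = 0 - \left(3 + \frac{\sqrt{78}}{6}\right) = -3 - \frac{\sqrt{78}}{6}$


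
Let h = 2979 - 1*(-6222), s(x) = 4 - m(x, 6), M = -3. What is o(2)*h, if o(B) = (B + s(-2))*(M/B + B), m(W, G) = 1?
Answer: 46005/2 ≈ 23003.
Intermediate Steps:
s(x) = 3 (s(x) = 4 - 1*1 = 4 - 1 = 3)
h = 9201 (h = 2979 + 6222 = 9201)
o(B) = (3 + B)*(B - 3/B) (o(B) = (B + 3)*(-3/B + B) = (3 + B)*(B - 3/B))
o(2)*h = (-3 + 2² - 9/2 + 3*2)*9201 = (-3 + 4 - 9*½ + 6)*9201 = (-3 + 4 - 9/2 + 6)*9201 = (5/2)*9201 = 46005/2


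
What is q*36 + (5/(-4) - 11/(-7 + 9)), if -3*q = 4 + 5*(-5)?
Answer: 981/4 ≈ 245.25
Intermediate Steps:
q = 7 (q = -(4 + 5*(-5))/3 = -(4 - 25)/3 = -1/3*(-21) = 7)
q*36 + (5/(-4) - 11/(-7 + 9)) = 7*36 + (5/(-4) - 11/(-7 + 9)) = 252 + (5*(-1/4) - 11/2) = 252 + (-5/4 - 11*1/2) = 252 + (-5/4 - 11/2) = 252 - 27/4 = 981/4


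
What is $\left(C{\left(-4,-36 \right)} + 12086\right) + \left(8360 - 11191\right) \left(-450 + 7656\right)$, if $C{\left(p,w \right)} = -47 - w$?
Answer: $-20388111$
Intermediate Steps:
$\left(C{\left(-4,-36 \right)} + 12086\right) + \left(8360 - 11191\right) \left(-450 + 7656\right) = \left(\left(-47 - -36\right) + 12086\right) + \left(8360 - 11191\right) \left(-450 + 7656\right) = \left(\left(-47 + 36\right) + 12086\right) - 20400186 = \left(-11 + 12086\right) - 20400186 = 12075 - 20400186 = -20388111$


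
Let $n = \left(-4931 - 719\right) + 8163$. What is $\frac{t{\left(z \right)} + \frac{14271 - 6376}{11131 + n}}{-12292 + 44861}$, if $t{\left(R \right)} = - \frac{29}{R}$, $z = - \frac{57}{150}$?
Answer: $\frac{19933805}{8443057284} \approx 0.002361$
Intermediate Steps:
$z = - \frac{19}{50}$ ($z = \left(-57\right) \frac{1}{150} = - \frac{19}{50} \approx -0.38$)
$n = 2513$ ($n = -5650 + 8163 = 2513$)
$\frac{t{\left(z \right)} + \frac{14271 - 6376}{11131 + n}}{-12292 + 44861} = \frac{- \frac{29}{- \frac{19}{50}} + \frac{14271 - 6376}{11131 + 2513}}{-12292 + 44861} = \frac{\left(-29\right) \left(- \frac{50}{19}\right) + \frac{7895}{13644}}{32569} = \left(\frac{1450}{19} + 7895 \cdot \frac{1}{13644}\right) \frac{1}{32569} = \left(\frac{1450}{19} + \frac{7895}{13644}\right) \frac{1}{32569} = \frac{19933805}{259236} \cdot \frac{1}{32569} = \frac{19933805}{8443057284}$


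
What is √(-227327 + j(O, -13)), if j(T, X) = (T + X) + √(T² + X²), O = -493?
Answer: √(-227833 + √243218) ≈ 476.8*I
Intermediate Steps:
j(T, X) = T + X + √(T² + X²)
√(-227327 + j(O, -13)) = √(-227327 + (-493 - 13 + √((-493)² + (-13)²))) = √(-227327 + (-493 - 13 + √(243049 + 169))) = √(-227327 + (-493 - 13 + √243218)) = √(-227327 + (-506 + √243218)) = √(-227833 + √243218)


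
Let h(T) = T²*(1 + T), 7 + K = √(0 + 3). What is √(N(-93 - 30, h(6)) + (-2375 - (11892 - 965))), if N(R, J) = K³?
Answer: √(-13708 + 150*√3) ≈ 115.97*I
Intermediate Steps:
K = -7 + √3 (K = -7 + √(0 + 3) = -7 + √3 ≈ -5.2680)
N(R, J) = (-7 + √3)³
√(N(-93 - 30, h(6)) + (-2375 - (11892 - 965))) = √((-406 + 150*√3) + (-2375 - (11892 - 965))) = √((-406 + 150*√3) + (-2375 - 1*10927)) = √((-406 + 150*√3) + (-2375 - 10927)) = √((-406 + 150*√3) - 13302) = √(-13708 + 150*√3)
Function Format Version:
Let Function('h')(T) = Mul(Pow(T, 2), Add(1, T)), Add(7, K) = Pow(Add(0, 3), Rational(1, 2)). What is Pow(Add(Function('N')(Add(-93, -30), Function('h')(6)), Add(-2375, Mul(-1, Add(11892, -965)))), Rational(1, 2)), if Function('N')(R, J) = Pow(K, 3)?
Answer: Pow(Add(-13708, Mul(150, Pow(3, Rational(1, 2)))), Rational(1, 2)) ≈ Mul(115.97, I)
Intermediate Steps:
K = Add(-7, Pow(3, Rational(1, 2))) (K = Add(-7, Pow(Add(0, 3), Rational(1, 2))) = Add(-7, Pow(3, Rational(1, 2))) ≈ -5.2680)
Function('N')(R, J) = Pow(Add(-7, Pow(3, Rational(1, 2))), 3)
Pow(Add(Function('N')(Add(-93, -30), Function('h')(6)), Add(-2375, Mul(-1, Add(11892, -965)))), Rational(1, 2)) = Pow(Add(Add(-406, Mul(150, Pow(3, Rational(1, 2)))), Add(-2375, Mul(-1, Add(11892, -965)))), Rational(1, 2)) = Pow(Add(Add(-406, Mul(150, Pow(3, Rational(1, 2)))), Add(-2375, Mul(-1, 10927))), Rational(1, 2)) = Pow(Add(Add(-406, Mul(150, Pow(3, Rational(1, 2)))), Add(-2375, -10927)), Rational(1, 2)) = Pow(Add(Add(-406, Mul(150, Pow(3, Rational(1, 2)))), -13302), Rational(1, 2)) = Pow(Add(-13708, Mul(150, Pow(3, Rational(1, 2)))), Rational(1, 2))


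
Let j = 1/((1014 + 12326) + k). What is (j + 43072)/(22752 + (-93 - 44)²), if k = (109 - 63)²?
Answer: 665720833/641748576 ≈ 1.0374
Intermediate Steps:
k = 2116 (k = 46² = 2116)
j = 1/15456 (j = 1/((1014 + 12326) + 2116) = 1/(13340 + 2116) = 1/15456 ≈ 6.4700e-5)
(j + 43072)/(22752 + (-93 - 44)²) = (1/15456 + 43072)/(22752 + (-93 - 44)²) = 665720833/(15456*(22752 + (-137)²)) = 665720833/(15456*(22752 + 18769)) = (665720833/15456)/41521 = (665720833/15456)*(1/41521) = 665720833/641748576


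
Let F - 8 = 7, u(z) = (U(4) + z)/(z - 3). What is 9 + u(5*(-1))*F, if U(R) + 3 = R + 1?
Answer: 117/8 ≈ 14.625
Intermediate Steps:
U(R) = -2 + R (U(R) = -3 + (R + 1) = -3 + (1 + R) = -2 + R)
u(z) = (2 + z)/(-3 + z) (u(z) = ((-2 + 4) + z)/(z - 3) = (2 + z)/(-3 + z))
F = 15 (F = 8 + 7 = 15)
9 + u(5*(-1))*F = 9 + ((2 + 5*(-1))/(-3 + 5*(-1)))*15 = 9 + ((2 - 5)/(-3 - 5))*15 = 9 + (-3/(-8))*15 = 9 - 1/8*(-3)*15 = 9 + (3/8)*15 = 9 + 45/8 = 117/8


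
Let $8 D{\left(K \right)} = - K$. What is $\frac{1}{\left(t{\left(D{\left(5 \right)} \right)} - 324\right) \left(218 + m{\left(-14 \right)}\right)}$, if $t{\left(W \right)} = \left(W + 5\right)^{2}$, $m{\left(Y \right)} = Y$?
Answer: $- \frac{16}{995061} \approx -1.6079 \cdot 10^{-5}$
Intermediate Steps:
$D{\left(K \right)} = - \frac{K}{8}$ ($D{\left(K \right)} = \frac{\left(-1\right) K}{8} = - \frac{K}{8}$)
$t{\left(W \right)} = \left(5 + W\right)^{2}$
$\frac{1}{\left(t{\left(D{\left(5 \right)} \right)} - 324\right) \left(218 + m{\left(-14 \right)}\right)} = \frac{1}{\left(\left(5 - \frac{5}{8}\right)^{2} - 324\right) \left(218 - 14\right)} = \frac{1}{\left(\left(5 - \frac{5}{8}\right)^{2} - 324\right) 204} = \frac{1}{\left(\left(\frac{35}{8}\right)^{2} - 324\right) 204} = \frac{1}{\left(\frac{1225}{64} - 324\right) 204} = \frac{1}{\left(- \frac{19511}{64}\right) 204} = \frac{1}{- \frac{995061}{16}} = - \frac{16}{995061}$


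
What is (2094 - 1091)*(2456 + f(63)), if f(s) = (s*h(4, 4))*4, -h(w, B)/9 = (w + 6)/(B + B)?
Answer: -380137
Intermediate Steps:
h(w, B) = -9*(6 + w)/(2*B) (h(w, B) = -9*(w + 6)/(B + B) = -9*(6 + w)/(2*B))
f(s) = -45*s (f(s) = (s*((9/2)*(-6 - 1*4)/4))*4 = (s*((9/2)*(¼)*(-6 - 4)))*4 = (s*((9/2)*(¼)*(-10)))*4 = (s*(-45/4))*4 = -45*s/4*4 = -45*s)
(2094 - 1091)*(2456 + f(63)) = (2094 - 1091)*(2456 - 45*63) = 1003*(2456 - 2835) = 1003*(-379) = -380137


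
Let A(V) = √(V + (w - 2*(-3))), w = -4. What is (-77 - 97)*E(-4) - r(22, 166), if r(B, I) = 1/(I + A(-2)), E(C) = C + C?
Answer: 231071/166 ≈ 1392.0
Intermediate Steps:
E(C) = 2*C
A(V) = √(2 + V) (A(V) = √(V + (-4 - 2*(-3))) = √(V + (-4 + 6)) = √(V + 2) = √(2 + V))
r(B, I) = 1/I (r(B, I) = 1/(I + √(2 - 2)) = 1/(I + √0) = 1/(I + 0) = 1/I)
(-77 - 97)*E(-4) - r(22, 166) = (-77 - 97)*(2*(-4)) - 1/166 = -174*(-8) - 1*1/166 = 1392 - 1/166 = 231071/166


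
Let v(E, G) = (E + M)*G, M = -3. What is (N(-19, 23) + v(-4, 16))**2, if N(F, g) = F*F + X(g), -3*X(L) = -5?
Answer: 565504/9 ≈ 62834.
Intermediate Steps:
X(L) = 5/3 (X(L) = -1/3*(-5) = 5/3)
v(E, G) = G*(-3 + E) (v(E, G) = (E - 3)*G = (-3 + E)*G = G*(-3 + E))
N(F, g) = 5/3 + F**2 (N(F, g) = F*F + 5/3 = F**2 + 5/3 = 5/3 + F**2)
(N(-19, 23) + v(-4, 16))**2 = ((5/3 + (-19)**2) + 16*(-3 - 4))**2 = ((5/3 + 361) + 16*(-7))**2 = (1088/3 - 112)**2 = (752/3)**2 = 565504/9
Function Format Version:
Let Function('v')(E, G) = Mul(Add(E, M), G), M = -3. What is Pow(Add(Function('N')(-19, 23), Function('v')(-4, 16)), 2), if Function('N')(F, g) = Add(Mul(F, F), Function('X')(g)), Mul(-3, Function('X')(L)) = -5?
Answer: Rational(565504, 9) ≈ 62834.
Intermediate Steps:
Function('X')(L) = Rational(5, 3) (Function('X')(L) = Mul(Rational(-1, 3), -5) = Rational(5, 3))
Function('v')(E, G) = Mul(G, Add(-3, E)) (Function('v')(E, G) = Mul(Add(E, -3), G) = Mul(Add(-3, E), G) = Mul(G, Add(-3, E)))
Function('N')(F, g) = Add(Rational(5, 3), Pow(F, 2)) (Function('N')(F, g) = Add(Mul(F, F), Rational(5, 3)) = Add(Pow(F, 2), Rational(5, 3)) = Add(Rational(5, 3), Pow(F, 2)))
Pow(Add(Function('N')(-19, 23), Function('v')(-4, 16)), 2) = Pow(Add(Add(Rational(5, 3), Pow(-19, 2)), Mul(16, Add(-3, -4))), 2) = Pow(Add(Add(Rational(5, 3), 361), Mul(16, -7)), 2) = Pow(Add(Rational(1088, 3), -112), 2) = Pow(Rational(752, 3), 2) = Rational(565504, 9)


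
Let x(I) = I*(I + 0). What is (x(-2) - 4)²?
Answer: 0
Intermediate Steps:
x(I) = I² (x(I) = I*I = I²)
(x(-2) - 4)² = ((-2)² - 4)² = (4 - 4)² = 0² = 0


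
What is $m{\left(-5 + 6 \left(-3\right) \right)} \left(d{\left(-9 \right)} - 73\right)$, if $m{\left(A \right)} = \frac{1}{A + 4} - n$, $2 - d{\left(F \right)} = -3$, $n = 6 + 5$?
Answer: $\frac{14280}{19} \approx 751.58$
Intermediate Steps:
$n = 11$
$d{\left(F \right)} = 5$ ($d{\left(F \right)} = 2 - -3 = 2 + 3 = 5$)
$m{\left(A \right)} = -11 + \frac{1}{4 + A}$ ($m{\left(A \right)} = \frac{1}{A + 4} - 11 = \frac{1}{4 + A} - 11 = -11 + \frac{1}{4 + A}$)
$m{\left(-5 + 6 \left(-3\right) \right)} \left(d{\left(-9 \right)} - 73\right) = \frac{-43 - 11 \left(-5 + 6 \left(-3\right)\right)}{4 + \left(-5 + 6 \left(-3\right)\right)} \left(5 - 73\right) = \frac{-43 - 11 \left(-5 - 18\right)}{4 - 23} \left(-68\right) = \frac{-43 - -253}{4 - 23} \left(-68\right) = \frac{-43 + 253}{-19} \left(-68\right) = \left(- \frac{1}{19}\right) 210 \left(-68\right) = \left(- \frac{210}{19}\right) \left(-68\right) = \frac{14280}{19}$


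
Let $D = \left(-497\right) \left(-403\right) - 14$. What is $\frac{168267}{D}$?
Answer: $\frac{5099}{6069} \approx 0.84017$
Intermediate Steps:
$D = 200277$ ($D = 200291 - 14 = 200277$)
$\frac{168267}{D} = \frac{168267}{200277} = 168267 \cdot \frac{1}{200277} = \frac{5099}{6069}$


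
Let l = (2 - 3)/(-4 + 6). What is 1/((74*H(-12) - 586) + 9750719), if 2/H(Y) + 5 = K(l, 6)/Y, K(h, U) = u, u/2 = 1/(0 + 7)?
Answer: 211/2057271847 ≈ 1.0256e-7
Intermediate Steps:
l = -1/2 ≈ -0.50000
u = 2/7 (u = 2/(0 + 7) = 2/7 ≈ 0.28571)
K(h, U) = 2/7
H(Y) = 2/(-5 + 2/(7*Y))
1/((74*H(-12) - 586) + 9750719) = 1/((74*(-14*(-12)/(-2 + 35*(-12))) - 586) + 9750719) = 1/((74*(-14*(-12)/(-2 - 420)) - 586) + 9750719) = 1/((74*(-14*(-12)/(-422)) - 586) + 9750719) = 1/((74*(-14*(-12)*(-1/422)) - 586) + 9750719) = 1/((74*(-84/211) - 586) + 9750719) = 1/((-6216/211 - 586) + 9750719) = 1/(-129862/211 + 9750719) = 1/(2057271847/211) = 211/2057271847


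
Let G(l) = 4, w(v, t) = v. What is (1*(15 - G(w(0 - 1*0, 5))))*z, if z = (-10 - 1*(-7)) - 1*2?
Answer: -55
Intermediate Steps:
z = -5 (z = (-10 + 7) - 2 = -3 - 2 = -5)
(1*(15 - G(w(0 - 1*0, 5))))*z = (1*(15 - 1*4))*(-5) = (1*(15 - 4))*(-5) = (1*11)*(-5) = 11*(-5) = -55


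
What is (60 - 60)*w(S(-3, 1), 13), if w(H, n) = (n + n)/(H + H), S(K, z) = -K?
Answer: 0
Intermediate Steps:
w(H, n) = n/H (w(H, n) = (2*n)/((2*H)) = (2*n)*(1/(2*H)) = n/H)
(60 - 60)*w(S(-3, 1), 13) = (60 - 60)*(13/((-1*(-3)))) = 0*(13/3) = 0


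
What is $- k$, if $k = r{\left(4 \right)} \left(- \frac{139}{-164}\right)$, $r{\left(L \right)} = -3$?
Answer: $\frac{417}{164} \approx 2.5427$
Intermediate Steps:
$k = - \frac{417}{164}$ ($k = - 3 \left(- \frac{139}{-164}\right) = - 3 \left(\left(-139\right) \left(- \frac{1}{164}\right)\right) = \left(-3\right) \frac{139}{164} = - \frac{417}{164} \approx -2.5427$)
$- k = \left(-1\right) \left(- \frac{417}{164}\right) = \frac{417}{164}$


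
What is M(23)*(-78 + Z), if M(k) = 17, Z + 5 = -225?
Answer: -5236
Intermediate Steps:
Z = -230 (Z = -5 - 225 = -230)
M(23)*(-78 + Z) = 17*(-78 - 230) = 17*(-308) = -5236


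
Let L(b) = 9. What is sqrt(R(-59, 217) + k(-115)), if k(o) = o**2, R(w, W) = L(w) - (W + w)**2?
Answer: I*sqrt(11730) ≈ 108.31*I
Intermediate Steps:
R(w, W) = 9 - (W + w)**2
sqrt(R(-59, 217) + k(-115)) = sqrt((9 - (217 - 59)**2) + (-115)**2) = sqrt((9 - 1*158**2) + 13225) = sqrt((9 - 1*24964) + 13225) = sqrt((9 - 24964) + 13225) = sqrt(-24955 + 13225) = sqrt(-11730) = I*sqrt(11730)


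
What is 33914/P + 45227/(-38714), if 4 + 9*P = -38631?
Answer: -1043374193/115055030 ≈ -9.0685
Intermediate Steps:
P = -38635/9 (P = -4/9 + (1/9)*(-38631) = -4/9 - 12877/3 = -38635/9 ≈ -4292.8)
33914/P + 45227/(-38714) = 33914/(-38635/9) + 45227/(-38714) = 33914*(-9/38635) + 45227*(-1/38714) = -305226/38635 - 3479/2978 = -1043374193/115055030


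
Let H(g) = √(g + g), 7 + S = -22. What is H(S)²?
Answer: -58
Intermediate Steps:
S = -29 (S = -7 - 22 = -29)
H(g) = √2*√g (H(g) = √(2*g) = √2*√g)
H(S)² = (√2*√(-29))² = (√2*(I*√29))² = (I*√58)² = -58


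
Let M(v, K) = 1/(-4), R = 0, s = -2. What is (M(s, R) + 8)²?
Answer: 961/16 ≈ 60.063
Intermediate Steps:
M(v, K) = -¼
(M(s, R) + 8)² = (-¼ + 8)² = (31/4)² = 961/16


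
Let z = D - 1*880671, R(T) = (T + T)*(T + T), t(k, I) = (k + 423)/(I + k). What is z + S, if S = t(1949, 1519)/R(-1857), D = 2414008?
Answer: 18337516252878077/11959221132 ≈ 1.5333e+6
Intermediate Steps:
t(k, I) = (423 + k)/(I + k)
R(T) = 4*T**2 (R(T) = (2*T)*(2*T) = 4*T**2)
S = 593/11959221132 (S = ((423 + 1949)/(1519 + 1949))/((4*(-1857)**2)) = (2372/3468)/((4*3448449)) = ((1/3468)*2372)/13793796 = (593/867)*(1/13793796) = 593/11959221132 ≈ 4.9585e-8)
z = 1533337 (z = 2414008 - 1*880671 = 2414008 - 880671 = 1533337)
z + S = 1533337 + 593/11959221132 = 18337516252878077/11959221132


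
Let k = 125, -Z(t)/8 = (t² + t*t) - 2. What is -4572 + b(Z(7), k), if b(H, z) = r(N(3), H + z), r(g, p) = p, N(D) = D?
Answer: -5215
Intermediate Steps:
Z(t) = 16 - 16*t² (Z(t) = -8*((t² + t*t) - 2) = -8*((t² + t²) - 2) = -8*(2*t² - 2) = -8*(-2 + 2*t²) = 16 - 16*t²)
b(H, z) = H + z
-4572 + b(Z(7), k) = -4572 + ((16 - 16*7²) + 125) = -4572 + ((16 - 16*49) + 125) = -4572 + ((16 - 784) + 125) = -4572 + (-768 + 125) = -4572 - 643 = -5215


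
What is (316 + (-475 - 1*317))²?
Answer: 226576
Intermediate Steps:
(316 + (-475 - 1*317))² = (316 + (-475 - 317))² = (316 - 792)² = (-476)² = 226576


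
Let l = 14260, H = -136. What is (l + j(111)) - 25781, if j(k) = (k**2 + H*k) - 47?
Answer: -14343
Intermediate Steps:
j(k) = -47 + k**2 - 136*k (j(k) = (k**2 - 136*k) - 47 = -47 + k**2 - 136*k)
(l + j(111)) - 25781 = (14260 + (-47 + 111**2 - 136*111)) - 25781 = (14260 + (-47 + 12321 - 15096)) - 25781 = (14260 - 2822) - 25781 = 11438 - 25781 = -14343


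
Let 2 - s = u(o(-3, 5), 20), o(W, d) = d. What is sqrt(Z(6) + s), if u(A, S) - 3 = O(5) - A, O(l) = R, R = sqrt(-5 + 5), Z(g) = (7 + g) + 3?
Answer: 2*sqrt(5) ≈ 4.4721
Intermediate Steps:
Z(g) = 10 + g
R = 0 (R = sqrt(0) = 0)
O(l) = 0
u(A, S) = 3 - A (u(A, S) = 3 + (0 - A) = 3 - A)
s = 4 (s = 2 - (3 - 1*5) = 2 - (3 - 5) = 2 - 1*(-2) = 2 + 2 = 4)
sqrt(Z(6) + s) = sqrt((10 + 6) + 4) = sqrt(16 + 4) = sqrt(20) = 2*sqrt(5)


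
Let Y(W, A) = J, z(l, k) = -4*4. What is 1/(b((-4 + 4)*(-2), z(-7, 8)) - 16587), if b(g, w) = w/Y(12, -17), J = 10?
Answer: -5/82943 ≈ -6.0282e-5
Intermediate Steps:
z(l, k) = -16
Y(W, A) = 10
b(g, w) = w/10
1/(b((-4 + 4)*(-2), z(-7, 8)) - 16587) = 1/((⅒)*(-16) - 16587) = 1/(-8/5 - 16587) = 1/(-82943/5) = -5/82943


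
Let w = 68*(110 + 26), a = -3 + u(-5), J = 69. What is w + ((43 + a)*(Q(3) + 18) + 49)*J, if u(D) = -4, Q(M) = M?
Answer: 64793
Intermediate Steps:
a = -7 (a = -3 - 4 = -7)
w = 9248 (w = 68*136 = 9248)
w + ((43 + a)*(Q(3) + 18) + 49)*J = 9248 + ((43 - 7)*(3 + 18) + 49)*69 = 9248 + (36*21 + 49)*69 = 9248 + (756 + 49)*69 = 9248 + 805*69 = 9248 + 55545 = 64793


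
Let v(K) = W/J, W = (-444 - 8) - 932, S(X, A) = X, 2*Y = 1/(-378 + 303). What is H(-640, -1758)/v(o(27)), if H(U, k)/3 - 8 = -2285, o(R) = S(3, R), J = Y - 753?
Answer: -257189427/69200 ≈ -3716.6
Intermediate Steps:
Y = -1/150 (Y = 1/(2*(-378 + 303)) = (1/2)/(-75) = (1/2)*(-1/75) = -1/150 ≈ -0.0066667)
J = -112951/150 (J = -1/150 - 753 = -112951/150 ≈ -753.01)
o(R) = 3
W = -1384 (W = -452 - 932 = -1384)
H(U, k) = -6831 (H(U, k) = 24 + 3*(-2285) = 24 - 6855 = -6831)
v(K) = 207600/112951 (v(K) = -1384/(-112951/150) = -1384*(-150/112951) = 207600/112951)
H(-640, -1758)/v(o(27)) = -6831/207600/112951 = -6831*112951/207600 = -257189427/69200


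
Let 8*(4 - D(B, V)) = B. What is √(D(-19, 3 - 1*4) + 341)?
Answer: √5558/4 ≈ 18.638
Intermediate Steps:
D(B, V) = 4 - B/8
√(D(-19, 3 - 1*4) + 341) = √((4 - ⅛*(-19)) + 341) = √((4 + 19/8) + 341) = √(51/8 + 341) = √(2779/8) = √5558/4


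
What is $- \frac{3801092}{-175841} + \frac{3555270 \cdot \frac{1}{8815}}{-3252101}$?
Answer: $\frac{21793261338790382}{1008176295891983} \approx 21.617$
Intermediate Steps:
$- \frac{3801092}{-175841} + \frac{3555270 \cdot \frac{1}{8815}}{-3252101} = \left(-3801092\right) \left(- \frac{1}{175841}\right) + 3555270 \cdot \frac{1}{8815} \left(- \frac{1}{3252101}\right) = \frac{3801092}{175841} + \frac{711054}{1763} \left(- \frac{1}{3252101}\right) = \frac{3801092}{175841} - \frac{711054}{5733454063} = \frac{21793261338790382}{1008176295891983}$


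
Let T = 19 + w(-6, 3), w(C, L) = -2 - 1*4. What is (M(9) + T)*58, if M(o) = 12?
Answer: 1450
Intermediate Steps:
w(C, L) = -6 (w(C, L) = -2 - 4 = -6)
T = 13 (T = 19 - 6 = 13)
(M(9) + T)*58 = (12 + 13)*58 = 25*58 = 1450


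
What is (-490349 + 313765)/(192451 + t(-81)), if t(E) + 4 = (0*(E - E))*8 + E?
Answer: -88292/96183 ≈ -0.91796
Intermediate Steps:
t(E) = -4 + E (t(E) = -4 + ((0*(E - E))*8 + E) = -4 + ((0*0)*8 + E) = -4 + (0*8 + E) = -4 + (0 + E) = -4 + E)
(-490349 + 313765)/(192451 + t(-81)) = (-490349 + 313765)/(192451 + (-4 - 81)) = -176584/(192451 - 85) = -176584/192366 = -176584*1/192366 = -88292/96183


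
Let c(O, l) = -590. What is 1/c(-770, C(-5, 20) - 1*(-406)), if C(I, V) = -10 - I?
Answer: -1/590 ≈ -0.0016949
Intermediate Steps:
1/c(-770, C(-5, 20) - 1*(-406)) = 1/(-590) = -1/590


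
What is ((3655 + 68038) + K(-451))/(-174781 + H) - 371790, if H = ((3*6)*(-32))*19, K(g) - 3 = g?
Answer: -13810153799/37145 ≈ -3.7179e+5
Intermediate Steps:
K(g) = 3 + g
H = -10944 (H = (18*(-32))*19 = -576*19 = -10944)
((3655 + 68038) + K(-451))/(-174781 + H) - 371790 = ((3655 + 68038) + (3 - 451))/(-174781 - 10944) - 371790 = (71693 - 448)/(-185725) - 371790 = 71245*(-1/185725) - 371790 = -14249/37145 - 371790 = -13810153799/37145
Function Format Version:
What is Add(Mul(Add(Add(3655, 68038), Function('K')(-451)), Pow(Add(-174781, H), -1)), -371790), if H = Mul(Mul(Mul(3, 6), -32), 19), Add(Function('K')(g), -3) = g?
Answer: Rational(-13810153799, 37145) ≈ -3.7179e+5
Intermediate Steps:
Function('K')(g) = Add(3, g)
H = -10944 (H = Mul(Mul(18, -32), 19) = Mul(-576, 19) = -10944)
Add(Mul(Add(Add(3655, 68038), Function('K')(-451)), Pow(Add(-174781, H), -1)), -371790) = Add(Mul(Add(Add(3655, 68038), Add(3, -451)), Pow(Add(-174781, -10944), -1)), -371790) = Add(Mul(Add(71693, -448), Pow(-185725, -1)), -371790) = Add(Mul(71245, Rational(-1, 185725)), -371790) = Add(Rational(-14249, 37145), -371790) = Rational(-13810153799, 37145)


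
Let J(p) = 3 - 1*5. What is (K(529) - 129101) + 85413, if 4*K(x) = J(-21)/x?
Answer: -46221905/1058 ≈ -43688.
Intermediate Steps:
J(p) = -2 (J(p) = 3 - 5 = -2)
K(x) = -1/(2*x) (K(x) = (-2/x)/4 = -1/(2*x))
(K(529) - 129101) + 85413 = (-1/2/529 - 129101) + 85413 = (-1/2*1/529 - 129101) + 85413 = (-1/1058 - 129101) + 85413 = -136588859/1058 + 85413 = -46221905/1058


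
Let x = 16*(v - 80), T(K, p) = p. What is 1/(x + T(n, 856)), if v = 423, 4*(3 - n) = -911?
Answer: 1/6344 ≈ 0.00015763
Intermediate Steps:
n = 923/4 (n = 3 - ¼*(-911) = 3 + 911/4 = 923/4 ≈ 230.75)
x = 5488 (x = 16*(423 - 80) = 16*343 = 5488)
1/(x + T(n, 856)) = 1/(5488 + 856) = 1/6344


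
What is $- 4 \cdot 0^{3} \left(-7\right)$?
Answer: $0$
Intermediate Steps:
$- 4 \cdot 0^{3} \left(-7\right) = \left(-4\right) 0 \left(-7\right) = 0 \left(-7\right) = 0$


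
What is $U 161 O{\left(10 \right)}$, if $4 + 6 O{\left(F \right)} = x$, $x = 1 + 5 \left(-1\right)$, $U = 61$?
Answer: $- \frac{39284}{3} \approx -13095.0$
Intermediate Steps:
$x = -4$ ($x = 1 - 5 = -4$)
$O{\left(F \right)} = - \frac{4}{3}$ ($O{\left(F \right)} = - \frac{2}{3} + \frac{1}{6} \left(-4\right) = - \frac{2}{3} - \frac{2}{3} = - \frac{4}{3}$)
$U 161 O{\left(10 \right)} = 61 \cdot 161 \left(- \frac{4}{3}\right) = 9821 \left(- \frac{4}{3}\right) = - \frac{39284}{3}$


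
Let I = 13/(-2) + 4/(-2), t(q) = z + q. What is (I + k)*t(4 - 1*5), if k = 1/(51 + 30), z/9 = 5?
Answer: -30250/81 ≈ -373.46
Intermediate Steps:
z = 45 (z = 9*5 = 45)
t(q) = 45 + q
I = -17/2 (I = 13*(-½) + 4*(-½) = -13/2 - 2 = -17/2 ≈ -8.5000)
k = 1/81 ≈ 0.012346
(I + k)*t(4 - 1*5) = (-17/2 + 1/81)*(45 + (4 - 1*5)) = -1375*(45 + (4 - 5))/162 = -1375*(45 - 1)/162 = -1375/162*44 = -30250/81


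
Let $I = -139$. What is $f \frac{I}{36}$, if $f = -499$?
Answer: $\frac{69361}{36} \approx 1926.7$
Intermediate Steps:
$f \frac{I}{36} = - 499 \left(- \frac{139}{36}\right) = - 499 \left(\left(-139\right) \frac{1}{36}\right) = \left(-499\right) \left(- \frac{139}{36}\right) = \frac{69361}{36}$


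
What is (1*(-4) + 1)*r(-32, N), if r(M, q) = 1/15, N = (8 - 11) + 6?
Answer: -⅕ ≈ -0.20000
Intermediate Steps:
N = 3 (N = -3 + 6 = 3)
r(M, q) = 1/15
(1*(-4) + 1)*r(-32, N) = (1*(-4) + 1)*(1/15) = (-4 + 1)*(1/15) = -3*1/15 = -⅕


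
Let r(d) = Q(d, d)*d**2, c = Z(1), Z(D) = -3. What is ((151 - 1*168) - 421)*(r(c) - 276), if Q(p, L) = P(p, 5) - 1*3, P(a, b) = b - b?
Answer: 132714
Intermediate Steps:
P(a, b) = 0
c = -3
Q(p, L) = -3 (Q(p, L) = 0 - 1*3 = 0 - 3 = -3)
r(d) = -3*d**2
((151 - 1*168) - 421)*(r(c) - 276) = ((151 - 1*168) - 421)*(-3*(-3)**2 - 276) = ((151 - 168) - 421)*(-3*9 - 276) = (-17 - 421)*(-27 - 276) = -438*(-303) = 132714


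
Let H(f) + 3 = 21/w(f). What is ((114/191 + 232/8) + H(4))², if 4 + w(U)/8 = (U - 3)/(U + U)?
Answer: 23552733961/35058241 ≈ 671.82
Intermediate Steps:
w(U) = -32 + 4*(-3 + U)/U (w(U) = -32 + 8*((U - 3)/(U + U)) = -32 + 8*((-3 + U)/((2*U))) = -32 + 8*((-3 + U)*(1/(2*U))) = -32 + 8*((-3 + U)/(2*U)) = -32 + 4*(-3 + U)/U)
H(f) = -3 + 21/(-28 - 12/f)
((114/191 + 232/8) + H(4))² = ((114/191 + 232/8) + 3*(-12 - 35*4)/(4*(3 + 7*4)))² = ((114*(1/191) + 232*(⅛)) + 3*(-12 - 140)/(4*(3 + 28)))² = ((114/191 + 29) + (¾)*(-152)/31)² = (5653/191 + (¾)*(1/31)*(-152))² = (5653/191 - 114/31)² = (153469/5921)² = 23552733961/35058241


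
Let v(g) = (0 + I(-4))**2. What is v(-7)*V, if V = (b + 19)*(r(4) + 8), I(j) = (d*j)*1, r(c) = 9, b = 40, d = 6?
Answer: 577728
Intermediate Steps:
I(j) = 6*j (I(j) = (6*j)*1 = 6*j)
V = 1003 (V = (40 + 19)*(9 + 8) = 59*17 = 1003)
v(g) = 576 (v(g) = (0 + 6*(-4))**2 = (0 - 24)**2 = (-24)**2 = 576)
v(-7)*V = 576*1003 = 577728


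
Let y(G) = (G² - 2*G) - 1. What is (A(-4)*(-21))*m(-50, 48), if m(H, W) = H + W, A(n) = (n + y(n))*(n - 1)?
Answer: -3990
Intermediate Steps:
y(G) = -1 + G² - 2*G
A(n) = (-1 + n)*(-1 + n² - n) (A(n) = (n + (-1 + n² - 2*n))*(n - 1) = (-1 + n² - n)*(-1 + n) = (-1 + n)*(-1 + n² - n))
(A(-4)*(-21))*m(-50, 48) = ((1 + (-4)³ - 2*(-4)²)*(-21))*(-50 + 48) = ((1 - 64 - 2*16)*(-21))*(-2) = ((1 - 64 - 32)*(-21))*(-2) = -95*(-21)*(-2) = 1995*(-2) = -3990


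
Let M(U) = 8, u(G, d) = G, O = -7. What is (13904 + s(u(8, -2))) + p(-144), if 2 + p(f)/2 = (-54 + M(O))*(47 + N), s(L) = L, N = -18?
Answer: 11240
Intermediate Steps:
p(f) = -2672 (p(f) = -4 + 2*((-54 + 8)*(47 - 18)) = -4 + 2*(-46*29) = -4 + 2*(-1334) = -4 - 2668 = -2672)
(13904 + s(u(8, -2))) + p(-144) = (13904 + 8) - 2672 = 13912 - 2672 = 11240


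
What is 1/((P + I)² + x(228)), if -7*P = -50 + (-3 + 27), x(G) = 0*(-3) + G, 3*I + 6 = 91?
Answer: 441/553477 ≈ 0.00079678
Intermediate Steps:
I = 85/3 (I = -2 + (⅓)*91 = -2 + 91/3 = 85/3 ≈ 28.333)
x(G) = G (x(G) = 0 + G = G)
P = 26/7 (P = -(-50 + (-3 + 27))/7 = -(-50 + 24)/7 = -⅐*(-26) = 26/7 ≈ 3.7143)
1/((P + I)² + x(228)) = 1/((26/7 + 85/3)² + 228) = 1/((673/21)² + 228) = 1/(452929/441 + 228) = 1/(553477/441) = 441/553477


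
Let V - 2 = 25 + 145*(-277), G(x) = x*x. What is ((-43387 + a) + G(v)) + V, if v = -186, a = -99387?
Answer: -148316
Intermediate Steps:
G(x) = x²
V = -40138 (V = 2 + (25 + 145*(-277)) = 2 + (25 - 40165) = 2 - 40140 = -40138)
((-43387 + a) + G(v)) + V = ((-43387 - 99387) + (-186)²) - 40138 = (-142774 + 34596) - 40138 = -108178 - 40138 = -148316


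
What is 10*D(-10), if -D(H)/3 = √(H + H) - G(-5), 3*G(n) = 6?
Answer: 60 - 60*I*√5 ≈ 60.0 - 134.16*I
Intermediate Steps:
G(n) = 2 (G(n) = (⅓)*6 = 2)
D(H) = 6 - 3*√2*√H (D(H) = -3*(√(H + H) - 1*2) = -3*(√(2*H) - 2) = -3*(√2*√H - 2) = -3*(-2 + √2*√H) = 6 - 3*√2*√H)
10*D(-10) = 10*(6 - 3*√2*√(-10)) = 10*(6 - 3*√2*I*√10) = 10*(6 - 6*I*√5) = 60 - 60*I*√5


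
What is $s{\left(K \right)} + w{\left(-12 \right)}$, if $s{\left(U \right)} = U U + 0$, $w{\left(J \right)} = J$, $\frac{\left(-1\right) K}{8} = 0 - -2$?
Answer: $244$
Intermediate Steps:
$K = -16$ ($K = - 8 \left(0 - -2\right) = - 8 \left(0 + 2\right) = \left(-8\right) 2 = -16$)
$s{\left(U \right)} = U^{2}$ ($s{\left(U \right)} = U^{2} + 0 = U^{2}$)
$s{\left(K \right)} + w{\left(-12 \right)} = \left(-16\right)^{2} - 12 = 256 - 12 = 244$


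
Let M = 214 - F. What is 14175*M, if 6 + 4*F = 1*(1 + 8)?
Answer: 12091275/4 ≈ 3.0228e+6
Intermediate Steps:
F = ¾ (F = -3/2 + (1*(1 + 8))/4 = -3/2 + (1*9)/4 = -3/2 + (¼)*9 = -3/2 + 9/4 = ¾ ≈ 0.75000)
M = 853/4 (M = 214 - 1*¾ = 214 - ¾ = 853/4 ≈ 213.25)
14175*M = 14175*(853/4) = 12091275/4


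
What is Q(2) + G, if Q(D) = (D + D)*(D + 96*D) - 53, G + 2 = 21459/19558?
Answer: 14122777/19558 ≈ 722.10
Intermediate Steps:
G = -17657/19558 (G = -2 + 21459/19558 = -17657/19558 ≈ -0.90280)
Q(D) = -53 + 194*D² (Q(D) = (2*D)*(97*D) - 53 = 194*D² - 53 = -53 + 194*D²)
Q(2) + G = (-53 + 194*2²) - 17657/19558 = (-53 + 194*4) - 17657/19558 = (-53 + 776) - 17657/19558 = 723 - 17657/19558 = 14122777/19558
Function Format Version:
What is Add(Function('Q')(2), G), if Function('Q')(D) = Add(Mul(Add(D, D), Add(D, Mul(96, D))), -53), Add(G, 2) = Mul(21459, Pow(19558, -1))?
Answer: Rational(14122777, 19558) ≈ 722.10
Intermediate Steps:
G = Rational(-17657, 19558) (G = Add(-2, Mul(21459, Pow(19558, -1))) = Add(-2, Mul(21459, Rational(1, 19558))) = Add(-2, Rational(21459, 19558)) = Rational(-17657, 19558) ≈ -0.90280)
Function('Q')(D) = Add(-53, Mul(194, Pow(D, 2))) (Function('Q')(D) = Add(Mul(Mul(2, D), Mul(97, D)), -53) = Add(Mul(194, Pow(D, 2)), -53) = Add(-53, Mul(194, Pow(D, 2))))
Add(Function('Q')(2), G) = Add(Add(-53, Mul(194, Pow(2, 2))), Rational(-17657, 19558)) = Add(Add(-53, Mul(194, 4)), Rational(-17657, 19558)) = Add(Add(-53, 776), Rational(-17657, 19558)) = Add(723, Rational(-17657, 19558)) = Rational(14122777, 19558)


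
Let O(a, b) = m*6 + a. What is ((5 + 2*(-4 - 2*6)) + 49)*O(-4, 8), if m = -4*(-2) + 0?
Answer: 968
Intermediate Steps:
m = 8 (m = 8 + 0 = 8)
O(a, b) = 48 + a (O(a, b) = 8*6 + a = 48 + a)
((5 + 2*(-4 - 2*6)) + 49)*O(-4, 8) = ((5 + 2*(-4 - 2*6)) + 49)*(48 - 4) = ((5 + 2*(-4 - 12)) + 49)*44 = ((5 + 2*(-16)) + 49)*44 = ((5 - 32) + 49)*44 = (-27 + 49)*44 = 22*44 = 968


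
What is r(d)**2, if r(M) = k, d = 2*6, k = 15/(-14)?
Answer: 225/196 ≈ 1.1480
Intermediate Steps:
k = -15/14 (k = 15*(-1/14) = -15/14 ≈ -1.0714)
d = 12
r(M) = -15/14
r(d)**2 = (-15/14)**2 = 225/196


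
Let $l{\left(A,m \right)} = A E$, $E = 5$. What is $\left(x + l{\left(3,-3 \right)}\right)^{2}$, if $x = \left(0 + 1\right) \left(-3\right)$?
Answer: $144$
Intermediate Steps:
$l{\left(A,m \right)} = 5 A$ ($l{\left(A,m \right)} = A 5 = 5 A$)
$x = -3$ ($x = 1 \left(-3\right) = -3$)
$\left(x + l{\left(3,-3 \right)}\right)^{2} = \left(-3 + 5 \cdot 3\right)^{2} = \left(-3 + 15\right)^{2} = 12^{2} = 144$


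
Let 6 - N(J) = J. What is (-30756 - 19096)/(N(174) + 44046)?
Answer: -242/213 ≈ -1.1362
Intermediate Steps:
N(J) = 6 - J
(-30756 - 19096)/(N(174) + 44046) = (-30756 - 19096)/((6 - 1*174) + 44046) = -49852/((6 - 174) + 44046) = -49852/(-168 + 44046) = -49852/43878 = -49852*1/43878 = -242/213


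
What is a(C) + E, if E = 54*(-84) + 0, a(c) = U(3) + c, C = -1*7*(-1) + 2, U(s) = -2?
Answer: -4529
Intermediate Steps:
C = 9 (C = -7*(-1) + 2 = 7 + 2 = 9)
a(c) = -2 + c
E = -4536 (E = -4536 + 0 = -4536)
a(C) + E = (-2 + 9) - 4536 = 7 - 4536 = -4529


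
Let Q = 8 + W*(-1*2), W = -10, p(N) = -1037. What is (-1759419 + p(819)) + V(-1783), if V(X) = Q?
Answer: -1760428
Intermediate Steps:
Q = 28 (Q = 8 - (-10)*2 = 8 - 10*(-2) = 8 + 20 = 28)
V(X) = 28
(-1759419 + p(819)) + V(-1783) = (-1759419 - 1037) + 28 = -1760456 + 28 = -1760428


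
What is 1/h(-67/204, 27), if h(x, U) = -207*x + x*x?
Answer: 41616/2833765 ≈ 0.014686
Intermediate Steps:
h(x, U) = x**2 - 207*x (h(x, U) = -207*x + x**2 = x**2 - 207*x)
1/h(-67/204, 27) = 1/((-67/204)*(-207 - 67/204)) = 1/((-67*1/204)*(-207 - 67*1/204)) = 1/(-67*(-207 - 67/204)/204) = 1/(-67/204*(-42295/204)) = 1/(2833765/41616) = 41616/2833765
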